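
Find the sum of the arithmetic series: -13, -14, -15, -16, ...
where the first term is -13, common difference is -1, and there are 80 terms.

Sₙ = n/2 × (first + last)
Last term = a + (n-1)d = -13 + (80-1)×(-1) = -92
S_80 = 80/2 × (-13 + (-92))
S_80 = 80/2 × (-105) = -4200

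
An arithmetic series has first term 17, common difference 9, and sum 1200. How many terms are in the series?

Using S = n/2 × [2a + (n-1)d]
1200 = n/2 × [2(17) + (n-1)(9)]
1200 = n/2 × [34 + 9n - 9]
2400 = n × [25 + 9n]
9n² + (25)n - 2400 = 0
Discriminant: Δ = (25)² - 4(9)(-2400) = 625 + 86400 = 87025
√Δ = 295
n = [-(25) + √Δ] / (2·9) = (-25 + 295) / 18 = 270 / 18 = 15
(The negative root is discarded since n must be a positive integer.)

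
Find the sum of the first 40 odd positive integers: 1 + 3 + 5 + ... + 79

Sum of first n odd numbers = n²
= 40²
= 1600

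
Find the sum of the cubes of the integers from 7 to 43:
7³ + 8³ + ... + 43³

Use ∑_{k=1}^{n} k³ = [n(n+1)/2]², then subtract the first 6 terms.
∑_{k=1}^{43} k³ = [43×44/2]² = 946² = 894916
∑_{k=1}^{6} k³ = [6×7/2]² = 21² = 441
∑_{k=7}^{43} k³ = 894916 - 441 = 894475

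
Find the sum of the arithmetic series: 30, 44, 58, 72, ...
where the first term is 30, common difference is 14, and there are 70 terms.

Sₙ = n/2 × (first + last)
Last term = a + (n-1)d = 30 + (70-1)×14 = 996
S_70 = 70/2 × (30 + 996)
S_70 = 70/2 × 1026 = 35910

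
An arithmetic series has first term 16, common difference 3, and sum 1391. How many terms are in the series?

Using S = n/2 × [2a + (n-1)d]
1391 = n/2 × [2(16) + (n-1)(3)]
1391 = n/2 × [32 + 3n - 3]
2782 = n × [29 + 3n]
3n² + (29)n - 2782 = 0
Discriminant: Δ = (29)² - 4(3)(-2782) = 841 + 33384 = 34225
√Δ = 185
n = [-(29) + √Δ] / (2·3) = (-29 + 185) / 6 = 156 / 6 = 26
(The negative root is discarded since n must be a positive integer.)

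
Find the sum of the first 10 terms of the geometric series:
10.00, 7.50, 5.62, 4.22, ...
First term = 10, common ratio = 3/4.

Sₙ = a(1 - rⁿ) / (1 - r)
S_10 = 10(1 - (3/4)^10) / (1 - (3/4))
S_10 = 10(1 - (59049/1048576)) / (1/4)
S_10 = 4947635/131072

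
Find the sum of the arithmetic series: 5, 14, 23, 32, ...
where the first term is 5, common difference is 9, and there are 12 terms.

Sₙ = n/2 × (first + last)
Last term = a + (n-1)d = 5 + (12-1)×9 = 104
S_12 = 12/2 × (5 + 104)
S_12 = 12/2 × 109 = 654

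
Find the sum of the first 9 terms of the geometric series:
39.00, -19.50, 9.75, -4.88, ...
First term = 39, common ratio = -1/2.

Sₙ = a(1 - rⁿ) / (1 - r)
S_9 = 39(1 - (-1/2)^9) / (1 - (-1/2))
S_9 = 39(1 - (-1/512)) / (3/2)
S_9 = 6669/256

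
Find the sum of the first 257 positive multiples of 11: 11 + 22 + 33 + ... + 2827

Factor out 11: = 11(1 + 2 + ... + 257) = 11 × n(n+1)/2
= 11 × 257×258/2
= 11 × 33153
= 364683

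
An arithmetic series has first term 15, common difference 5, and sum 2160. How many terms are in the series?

Using S = n/2 × [2a + (n-1)d]
2160 = n/2 × [2(15) + (n-1)(5)]
2160 = n/2 × [30 + 5n - 5]
4320 = n × [25 + 5n]
5n² + (25)n - 4320 = 0
Discriminant: Δ = (25)² - 4(5)(-4320) = 625 + 86400 = 87025
√Δ = 295
n = [-(25) + √Δ] / (2·5) = (-25 + 295) / 10 = 270 / 10 = 27
(The negative root is discarded since n must be a positive integer.)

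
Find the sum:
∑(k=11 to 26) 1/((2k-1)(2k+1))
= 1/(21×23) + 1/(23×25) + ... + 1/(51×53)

Partial fractions: 1/((2k-1)(2k+1)) = (1/2)[1/(2k-1) - 1/(2k+1)]
The series telescopes:
= (1/2)[1/21 - 1/53]
= 16/1113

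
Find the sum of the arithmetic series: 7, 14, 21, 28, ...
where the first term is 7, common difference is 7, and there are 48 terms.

Sₙ = n/2 × (first + last)
Last term = a + (n-1)d = 7 + (48-1)×7 = 336
S_48 = 48/2 × (7 + 336)
S_48 = 48/2 × 343 = 8232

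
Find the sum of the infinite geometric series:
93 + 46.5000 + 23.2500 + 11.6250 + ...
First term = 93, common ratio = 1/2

For |r| < 1, S = a / (1 - r)
S = 93 / (1 - (1/2))
S = 93 / (1/2)
S = 186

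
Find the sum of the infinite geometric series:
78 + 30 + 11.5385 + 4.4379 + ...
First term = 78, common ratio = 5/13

For |r| < 1, S = a / (1 - r)
S = 78 / (1 - (5/13))
S = 78 / (8/13)
S = 507/4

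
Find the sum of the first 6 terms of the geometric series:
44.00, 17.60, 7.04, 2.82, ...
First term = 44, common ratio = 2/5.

Sₙ = a(1 - rⁿ) / (1 - r)
S_6 = 44(1 - (2/5)^6) / (1 - (2/5))
S_6 = 44(1 - (64/15625)) / (3/5)
S_6 = 228228/3125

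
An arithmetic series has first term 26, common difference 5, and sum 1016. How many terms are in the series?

Using S = n/2 × [2a + (n-1)d]
1016 = n/2 × [2(26) + (n-1)(5)]
1016 = n/2 × [52 + 5n - 5]
2032 = n × [47 + 5n]
5n² + (47)n - 2032 = 0
Discriminant: Δ = (47)² - 4(5)(-2032) = 2209 + 40640 = 42849
√Δ = 207
n = [-(47) + √Δ] / (2·5) = (-47 + 207) / 10 = 160 / 10 = 16
(The negative root is discarded since n must be a positive integer.)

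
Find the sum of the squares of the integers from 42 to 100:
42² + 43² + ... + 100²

Use ∑_{k=1}^{n} k² = n(n+1)(2n+1)/6, then subtract the first 41 terms.
∑_{k=1}^{100} k² = 100×101×201/6 = 338350
∑_{k=1}^{41} k² = 41×42×83/6 = 23821
∑_{k=42}^{100} k² = 338350 - 23821 = 314529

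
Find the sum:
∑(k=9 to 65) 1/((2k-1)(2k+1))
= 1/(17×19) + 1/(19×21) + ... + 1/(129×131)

Partial fractions: 1/((2k-1)(2k+1)) = (1/2)[1/(2k-1) - 1/(2k+1)]
The series telescopes:
= (1/2)[1/17 - 1/131]
= 57/2227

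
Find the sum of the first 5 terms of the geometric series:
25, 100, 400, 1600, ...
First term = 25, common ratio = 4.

Sₙ = a(1 - rⁿ) / (1 - r)
S_5 = 25(1 - 4^5) / (1 - 4)
S_5 = 25(1 - 1024) / (-3)
S_5 = 8525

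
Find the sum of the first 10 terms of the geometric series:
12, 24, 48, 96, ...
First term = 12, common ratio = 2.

Sₙ = a(1 - rⁿ) / (1 - r)
S_10 = 12(1 - 2^10) / (1 - 2)
S_10 = 12(1 - 1024) / (-1)
S_10 = 12276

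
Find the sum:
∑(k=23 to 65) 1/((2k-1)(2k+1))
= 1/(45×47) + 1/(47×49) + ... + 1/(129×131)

Partial fractions: 1/((2k-1)(2k+1)) = (1/2)[1/(2k-1) - 1/(2k+1)]
The series telescopes:
= (1/2)[1/45 - 1/131]
= 43/5895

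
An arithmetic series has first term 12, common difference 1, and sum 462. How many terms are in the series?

Using S = n/2 × [2a + (n-1)d]
462 = n/2 × [2(12) + (n-1)(1)]
462 = n/2 × [24 + 1n - 1]
924 = n × [23 + 1n]
1n² + (23)n - 924 = 0
Discriminant: Δ = (23)² - 4(1)(-924) = 529 + 3696 = 4225
√Δ = 65
n = [-(23) + √Δ] / (2·1) = (-23 + 65) / 2 = 42 / 2 = 21
(The negative root is discarded since n must be a positive integer.)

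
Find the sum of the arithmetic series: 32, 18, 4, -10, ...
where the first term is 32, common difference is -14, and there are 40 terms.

Sₙ = n/2 × (first + last)
Last term = a + (n-1)d = 32 + (40-1)×(-14) = -514
S_40 = 40/2 × (32 + (-514))
S_40 = 40/2 × (-482) = -9640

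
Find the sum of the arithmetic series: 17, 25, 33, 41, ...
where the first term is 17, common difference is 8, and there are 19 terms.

Sₙ = n/2 × (first + last)
Last term = a + (n-1)d = 17 + (19-1)×8 = 161
S_19 = 19/2 × (17 + 161)
S_19 = 19/2 × 178 = 1691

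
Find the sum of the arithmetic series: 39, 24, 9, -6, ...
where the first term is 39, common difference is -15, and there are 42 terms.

Sₙ = n/2 × (first + last)
Last term = a + (n-1)d = 39 + (42-1)×(-15) = -576
S_42 = 42/2 × (39 + (-576))
S_42 = 42/2 × (-537) = -11277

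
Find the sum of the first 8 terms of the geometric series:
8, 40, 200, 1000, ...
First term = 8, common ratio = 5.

Sₙ = a(1 - rⁿ) / (1 - r)
S_8 = 8(1 - 5^8) / (1 - 5)
S_8 = 8(1 - 390625) / (-4)
S_8 = 781248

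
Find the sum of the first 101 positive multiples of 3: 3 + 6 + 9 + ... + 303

Factor out 3: = 3(1 + 2 + ... + 101) = 3 × n(n+1)/2
= 3 × 101×102/2
= 3 × 5151
= 15453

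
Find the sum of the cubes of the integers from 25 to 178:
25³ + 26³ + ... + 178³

Use ∑_{k=1}^{n} k³ = [n(n+1)/2]², then subtract the first 24 terms.
∑_{k=1}^{178} k³ = [178×179/2]² = 15931² = 253796761
∑_{k=1}^{24} k³ = [24×25/2]² = 300² = 90000
∑_{k=25}^{178} k³ = 253796761 - 90000 = 253706761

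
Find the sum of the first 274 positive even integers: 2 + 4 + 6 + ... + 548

Sum of first n even numbers = n(n+1)
= 274×275
= 75350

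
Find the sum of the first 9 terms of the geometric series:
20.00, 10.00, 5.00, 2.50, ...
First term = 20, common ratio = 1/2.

Sₙ = a(1 - rⁿ) / (1 - r)
S_9 = 20(1 - (1/2)^9) / (1 - (1/2))
S_9 = 20(1 - (1/512)) / (1/2)
S_9 = 2555/64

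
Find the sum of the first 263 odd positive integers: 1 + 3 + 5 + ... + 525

Sum of first n odd numbers = n²
= 263²
= 69169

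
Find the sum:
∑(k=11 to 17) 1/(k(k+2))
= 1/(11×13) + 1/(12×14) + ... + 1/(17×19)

Partial fractions: 1/(k(k+2)) = (1/2)[1/k - 1/(k+2)]
Telescoping leaves the first two and last two terms:
= (1/2)[1/11 + 1/12 - 1/18 - 1/19]
= 497/15048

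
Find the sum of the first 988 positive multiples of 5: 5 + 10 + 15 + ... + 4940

Factor out 5: = 5(1 + 2 + ... + 988) = 5 × n(n+1)/2
= 5 × 988×989/2
= 5 × 488566
= 2442830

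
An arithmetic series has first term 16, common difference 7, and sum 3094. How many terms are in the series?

Using S = n/2 × [2a + (n-1)d]
3094 = n/2 × [2(16) + (n-1)(7)]
3094 = n/2 × [32 + 7n - 7]
6188 = n × [25 + 7n]
7n² + (25)n - 6188 = 0
Discriminant: Δ = (25)² - 4(7)(-6188) = 625 + 173264 = 173889
√Δ = 417
n = [-(25) + √Δ] / (2·7) = (-25 + 417) / 14 = 392 / 14 = 28
(The negative root is discarded since n must be a positive integer.)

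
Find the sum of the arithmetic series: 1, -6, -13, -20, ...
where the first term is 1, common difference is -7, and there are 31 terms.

Sₙ = n/2 × (first + last)
Last term = a + (n-1)d = 1 + (31-1)×(-7) = -209
S_31 = 31/2 × (1 + (-209))
S_31 = 31/2 × (-208) = -3224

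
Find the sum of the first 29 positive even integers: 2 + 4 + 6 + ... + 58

Sum of first n even numbers = n(n+1)
= 29×30
= 870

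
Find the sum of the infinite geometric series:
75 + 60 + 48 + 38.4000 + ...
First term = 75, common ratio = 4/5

For |r| < 1, S = a / (1 - r)
S = 75 / (1 - (4/5))
S = 75 / (1/5)
S = 375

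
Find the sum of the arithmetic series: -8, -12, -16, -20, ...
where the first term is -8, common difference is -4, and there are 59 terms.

Sₙ = n/2 × (first + last)
Last term = a + (n-1)d = -8 + (59-1)×(-4) = -240
S_59 = 59/2 × (-8 + (-240))
S_59 = 59/2 × (-248) = -7316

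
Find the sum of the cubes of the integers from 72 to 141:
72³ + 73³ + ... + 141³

Use ∑_{k=1}^{n} k³ = [n(n+1)/2]², then subtract the first 71 terms.
∑_{k=1}^{141} k³ = [141×142/2]² = 10011² = 100220121
∑_{k=1}^{71} k³ = [71×72/2]² = 2556² = 6533136
∑_{k=72}^{141} k³ = 100220121 - 6533136 = 93686985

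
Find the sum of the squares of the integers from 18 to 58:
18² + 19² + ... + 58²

Use ∑_{k=1}^{n} k² = n(n+1)(2n+1)/6, then subtract the first 17 terms.
∑_{k=1}^{58} k² = 58×59×117/6 = 66729
∑_{k=1}^{17} k² = 17×18×35/6 = 1785
∑_{k=18}^{58} k² = 66729 - 1785 = 64944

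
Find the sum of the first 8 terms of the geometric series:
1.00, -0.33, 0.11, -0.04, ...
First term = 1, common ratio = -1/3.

Sₙ = a(1 - rⁿ) / (1 - r)
S_8 = 1(1 - (-1/3)^8) / (1 - (-1/3))
S_8 = 1(1 - (1/6561)) / (4/3)
S_8 = 1640/2187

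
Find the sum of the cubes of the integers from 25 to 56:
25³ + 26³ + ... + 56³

Use ∑_{k=1}^{n} k³ = [n(n+1)/2]², then subtract the first 24 terms.
∑_{k=1}^{56} k³ = [56×57/2]² = 1596² = 2547216
∑_{k=1}^{24} k³ = [24×25/2]² = 300² = 90000
∑_{k=25}^{56} k³ = 2547216 - 90000 = 2457216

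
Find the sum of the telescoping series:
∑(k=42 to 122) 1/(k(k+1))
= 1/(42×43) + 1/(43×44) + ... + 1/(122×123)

Partial fractions: 1/(k(k+1)) = 1/k - 1/(k+1)
The series telescopes:
= (1/42 - 1/43) + (1/43 - 1/44) + ... + (1/122 - 1/123)
= 1/42 - 1/123
= 9/574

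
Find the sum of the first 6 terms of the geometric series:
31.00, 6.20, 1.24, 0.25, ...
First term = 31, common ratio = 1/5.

Sₙ = a(1 - rⁿ) / (1 - r)
S_6 = 31(1 - (1/5)^6) / (1 - (1/5))
S_6 = 31(1 - (1/15625)) / (4/5)
S_6 = 121086/3125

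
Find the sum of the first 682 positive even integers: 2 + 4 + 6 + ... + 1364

Sum of first n even numbers = n(n+1)
= 682×683
= 465806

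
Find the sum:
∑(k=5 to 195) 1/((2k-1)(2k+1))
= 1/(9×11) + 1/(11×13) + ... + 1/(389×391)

Partial fractions: 1/((2k-1)(2k+1)) = (1/2)[1/(2k-1) - 1/(2k+1)]
The series telescopes:
= (1/2)[1/9 - 1/391]
= 191/3519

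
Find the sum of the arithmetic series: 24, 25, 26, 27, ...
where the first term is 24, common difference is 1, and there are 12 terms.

Sₙ = n/2 × (first + last)
Last term = a + (n-1)d = 24 + (12-1)×1 = 35
S_12 = 12/2 × (24 + 35)
S_12 = 12/2 × 59 = 354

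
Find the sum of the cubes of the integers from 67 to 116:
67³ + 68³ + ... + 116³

Use ∑_{k=1}^{n} k³ = [n(n+1)/2]², then subtract the first 66 terms.
∑_{k=1}^{116} k³ = [116×117/2]² = 6786² = 46049796
∑_{k=1}^{66} k³ = [66×67/2]² = 2211² = 4888521
∑_{k=67}^{116} k³ = 46049796 - 4888521 = 41161275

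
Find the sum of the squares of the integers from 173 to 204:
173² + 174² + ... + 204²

Use ∑_{k=1}^{n} k² = n(n+1)(2n+1)/6, then subtract the first 172 terms.
∑_{k=1}^{204} k² = 204×205×409/6 = 2850730
∑_{k=1}^{172} k² = 172×173×345/6 = 1710970
∑_{k=173}^{204} k² = 2850730 - 1710970 = 1139760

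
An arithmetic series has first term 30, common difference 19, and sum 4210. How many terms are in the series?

Using S = n/2 × [2a + (n-1)d]
4210 = n/2 × [2(30) + (n-1)(19)]
4210 = n/2 × [60 + 19n - 19]
8420 = n × [41 + 19n]
19n² + (41)n - 8420 = 0
Discriminant: Δ = (41)² - 4(19)(-8420) = 1681 + 639920 = 641601
√Δ = 801
n = [-(41) + √Δ] / (2·19) = (-41 + 801) / 38 = 760 / 38 = 20
(The negative root is discarded since n must be a positive integer.)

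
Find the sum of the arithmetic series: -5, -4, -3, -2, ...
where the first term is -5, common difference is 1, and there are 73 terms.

Sₙ = n/2 × (first + last)
Last term = a + (n-1)d = -5 + (73-1)×1 = 67
S_73 = 73/2 × (-5 + 67)
S_73 = 73/2 × 62 = 2263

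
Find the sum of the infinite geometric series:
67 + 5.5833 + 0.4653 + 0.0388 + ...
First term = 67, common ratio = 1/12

For |r| < 1, S = a / (1 - r)
S = 67 / (1 - (1/12))
S = 67 / (11/12)
S = 804/11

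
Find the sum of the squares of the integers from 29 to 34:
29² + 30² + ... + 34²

Use ∑_{k=1}^{n} k² = n(n+1)(2n+1)/6, then subtract the first 28 terms.
∑_{k=1}^{34} k² = 34×35×69/6 = 13685
∑_{k=1}^{28} k² = 28×29×57/6 = 7714
∑_{k=29}^{34} k² = 13685 - 7714 = 5971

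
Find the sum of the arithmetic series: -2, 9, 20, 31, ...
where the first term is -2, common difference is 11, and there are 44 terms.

Sₙ = n/2 × (first + last)
Last term = a + (n-1)d = -2 + (44-1)×11 = 471
S_44 = 44/2 × (-2 + 471)
S_44 = 44/2 × 469 = 10318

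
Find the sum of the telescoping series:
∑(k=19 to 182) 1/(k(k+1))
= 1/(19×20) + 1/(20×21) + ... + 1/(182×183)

Partial fractions: 1/(k(k+1)) = 1/k - 1/(k+1)
The series telescopes:
= (1/19 - 1/20) + (1/20 - 1/21) + ... + (1/182 - 1/183)
= 1/19 - 1/183
= 164/3477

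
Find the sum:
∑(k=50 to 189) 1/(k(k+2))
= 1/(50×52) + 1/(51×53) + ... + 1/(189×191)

Partial fractions: 1/(k(k+2)) = (1/2)[1/k - 1/(k+2)]
Telescoping leaves the first two and last two terms:
= (1/2)[1/50 + 1/51 - 1/190 - 1/191]
= 134687/9253950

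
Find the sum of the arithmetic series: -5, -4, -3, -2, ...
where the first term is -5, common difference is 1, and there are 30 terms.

Sₙ = n/2 × (first + last)
Last term = a + (n-1)d = -5 + (30-1)×1 = 24
S_30 = 30/2 × (-5 + 24)
S_30 = 30/2 × 19 = 285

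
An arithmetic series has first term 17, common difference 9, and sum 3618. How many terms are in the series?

Using S = n/2 × [2a + (n-1)d]
3618 = n/2 × [2(17) + (n-1)(9)]
3618 = n/2 × [34 + 9n - 9]
7236 = n × [25 + 9n]
9n² + (25)n - 7236 = 0
Discriminant: Δ = (25)² - 4(9)(-7236) = 625 + 260496 = 261121
√Δ = 511
n = [-(25) + √Δ] / (2·9) = (-25 + 511) / 18 = 486 / 18 = 27
(The negative root is discarded since n must be a positive integer.)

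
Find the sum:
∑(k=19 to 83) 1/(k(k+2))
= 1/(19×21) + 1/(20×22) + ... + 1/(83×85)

Partial fractions: 1/(k(k+2)) = (1/2)[1/k - 1/(k+2)]
Telescoping leaves the first two and last two terms:
= (1/2)[1/19 + 1/20 - 1/84 - 1/85]
= 1339/33915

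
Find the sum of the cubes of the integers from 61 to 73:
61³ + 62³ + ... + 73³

Use ∑_{k=1}^{n} k³ = [n(n+1)/2]², then subtract the first 60 terms.
∑_{k=1}^{73} k³ = [73×74/2]² = 2701² = 7295401
∑_{k=1}^{60} k³ = [60×61/2]² = 1830² = 3348900
∑_{k=61}^{73} k³ = 7295401 - 3348900 = 3946501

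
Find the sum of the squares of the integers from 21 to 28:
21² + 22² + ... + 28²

Use ∑_{k=1}^{n} k² = n(n+1)(2n+1)/6, then subtract the first 20 terms.
∑_{k=1}^{28} k² = 28×29×57/6 = 7714
∑_{k=1}^{20} k² = 20×21×41/6 = 2870
∑_{k=21}^{28} k² = 7714 - 2870 = 4844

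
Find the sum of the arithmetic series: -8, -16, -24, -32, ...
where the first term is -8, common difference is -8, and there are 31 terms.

Sₙ = n/2 × (first + last)
Last term = a + (n-1)d = -8 + (31-1)×(-8) = -248
S_31 = 31/2 × (-8 + (-248))
S_31 = 31/2 × (-256) = -3968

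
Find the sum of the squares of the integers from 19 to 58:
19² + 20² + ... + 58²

Use ∑_{k=1}^{n} k² = n(n+1)(2n+1)/6, then subtract the first 18 terms.
∑_{k=1}^{58} k² = 58×59×117/6 = 66729
∑_{k=1}^{18} k² = 18×19×37/6 = 2109
∑_{k=19}^{58} k² = 66729 - 2109 = 64620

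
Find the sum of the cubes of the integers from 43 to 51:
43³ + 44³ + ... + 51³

Use ∑_{k=1}^{n} k³ = [n(n+1)/2]², then subtract the first 42 terms.
∑_{k=1}^{51} k³ = [51×52/2]² = 1326² = 1758276
∑_{k=1}^{42} k³ = [42×43/2]² = 903² = 815409
∑_{k=43}^{51} k³ = 1758276 - 815409 = 942867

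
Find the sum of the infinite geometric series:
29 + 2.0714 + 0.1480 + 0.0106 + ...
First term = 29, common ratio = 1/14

For |r| < 1, S = a / (1 - r)
S = 29 / (1 - (1/14))
S = 29 / (13/14)
S = 406/13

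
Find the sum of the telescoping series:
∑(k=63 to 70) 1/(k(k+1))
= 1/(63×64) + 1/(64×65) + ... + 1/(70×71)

Partial fractions: 1/(k(k+1)) = 1/k - 1/(k+1)
The series telescopes:
= (1/63 - 1/64) + (1/64 - 1/65) + ... + (1/70 - 1/71)
= 1/63 - 1/71
= 8/4473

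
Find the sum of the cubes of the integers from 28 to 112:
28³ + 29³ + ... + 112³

Use ∑_{k=1}^{n} k³ = [n(n+1)/2]², then subtract the first 27 terms.
∑_{k=1}^{112} k³ = [112×113/2]² = 6328² = 40043584
∑_{k=1}^{27} k³ = [27×28/2]² = 378² = 142884
∑_{k=28}^{112} k³ = 40043584 - 142884 = 39900700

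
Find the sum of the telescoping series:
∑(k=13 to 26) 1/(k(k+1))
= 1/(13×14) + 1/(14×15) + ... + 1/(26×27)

Partial fractions: 1/(k(k+1)) = 1/k - 1/(k+1)
The series telescopes:
= (1/13 - 1/14) + (1/14 - 1/15) + ... + (1/26 - 1/27)
= 1/13 - 1/27
= 14/351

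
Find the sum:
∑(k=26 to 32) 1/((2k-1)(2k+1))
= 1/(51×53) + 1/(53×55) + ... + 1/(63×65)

Partial fractions: 1/((2k-1)(2k+1)) = (1/2)[1/(2k-1) - 1/(2k+1)]
The series telescopes:
= (1/2)[1/51 - 1/65]
= 7/3315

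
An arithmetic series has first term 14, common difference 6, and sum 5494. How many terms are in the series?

Using S = n/2 × [2a + (n-1)d]
5494 = n/2 × [2(14) + (n-1)(6)]
5494 = n/2 × [28 + 6n - 6]
10988 = n × [22 + 6n]
6n² + (22)n - 10988 = 0
Discriminant: Δ = (22)² - 4(6)(-10988) = 484 + 263712 = 264196
√Δ = 514
n = [-(22) + √Δ] / (2·6) = (-22 + 514) / 12 = 492 / 12 = 41
(The negative root is discarded since n must be a positive integer.)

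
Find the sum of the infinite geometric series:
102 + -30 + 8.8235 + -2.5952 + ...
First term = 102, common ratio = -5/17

For |r| < 1, S = a / (1 - r)
S = 102 / (1 - (-5/17))
S = 102 / (22/17)
S = 867/11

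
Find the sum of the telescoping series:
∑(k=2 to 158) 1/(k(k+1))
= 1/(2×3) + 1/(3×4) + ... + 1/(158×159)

Partial fractions: 1/(k(k+1)) = 1/k - 1/(k+1)
The series telescopes:
= (1/2 - 1/3) + (1/3 - 1/4) + ... + (1/158 - 1/159)
= 1/2 - 1/159
= 157/318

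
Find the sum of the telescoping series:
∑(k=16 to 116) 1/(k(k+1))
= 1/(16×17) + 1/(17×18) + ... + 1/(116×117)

Partial fractions: 1/(k(k+1)) = 1/k - 1/(k+1)
The series telescopes:
= (1/16 - 1/17) + (1/17 - 1/18) + ... + (1/116 - 1/117)
= 1/16 - 1/117
= 101/1872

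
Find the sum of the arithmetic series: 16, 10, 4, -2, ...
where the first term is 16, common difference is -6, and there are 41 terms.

Sₙ = n/2 × (first + last)
Last term = a + (n-1)d = 16 + (41-1)×(-6) = -224
S_41 = 41/2 × (16 + (-224))
S_41 = 41/2 × (-208) = -4264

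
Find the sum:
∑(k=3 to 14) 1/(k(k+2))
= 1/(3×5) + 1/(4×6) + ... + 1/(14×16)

Partial fractions: 1/(k(k+2)) = (1/2)[1/k - 1/(k+2)]
Telescoping leaves the first two and last two terms:
= (1/2)[1/3 + 1/4 - 1/15 - 1/16]
= 109/480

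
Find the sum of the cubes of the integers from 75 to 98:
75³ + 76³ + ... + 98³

Use ∑_{k=1}^{n} k³ = [n(n+1)/2]², then subtract the first 74 terms.
∑_{k=1}^{98} k³ = [98×99/2]² = 4851² = 23532201
∑_{k=1}^{74} k³ = [74×75/2]² = 2775² = 7700625
∑_{k=75}^{98} k³ = 23532201 - 7700625 = 15831576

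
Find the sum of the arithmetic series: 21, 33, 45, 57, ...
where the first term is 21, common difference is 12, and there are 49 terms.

Sₙ = n/2 × (first + last)
Last term = a + (n-1)d = 21 + (49-1)×12 = 597
S_49 = 49/2 × (21 + 597)
S_49 = 49/2 × 618 = 15141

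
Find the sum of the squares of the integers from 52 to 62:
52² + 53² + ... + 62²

Use ∑_{k=1}^{n} k² = n(n+1)(2n+1)/6, then subtract the first 51 terms.
∑_{k=1}^{62} k² = 62×63×125/6 = 81375
∑_{k=1}^{51} k² = 51×52×103/6 = 45526
∑_{k=52}^{62} k² = 81375 - 45526 = 35849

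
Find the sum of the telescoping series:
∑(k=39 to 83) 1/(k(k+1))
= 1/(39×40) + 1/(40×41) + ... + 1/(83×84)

Partial fractions: 1/(k(k+1)) = 1/k - 1/(k+1)
The series telescopes:
= (1/39 - 1/40) + (1/40 - 1/41) + ... + (1/83 - 1/84)
= 1/39 - 1/84
= 5/364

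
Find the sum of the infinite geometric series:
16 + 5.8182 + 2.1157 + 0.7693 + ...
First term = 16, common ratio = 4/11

For |r| < 1, S = a / (1 - r)
S = 16 / (1 - (4/11))
S = 16 / (7/11)
S = 176/7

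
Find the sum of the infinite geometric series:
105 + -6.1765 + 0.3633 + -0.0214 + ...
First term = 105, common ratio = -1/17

For |r| < 1, S = a / (1 - r)
S = 105 / (1 - (-1/17))
S = 105 / (18/17)
S = 595/6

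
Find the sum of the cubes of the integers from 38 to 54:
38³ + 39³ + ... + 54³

Use ∑_{k=1}^{n} k³ = [n(n+1)/2]², then subtract the first 37 terms.
∑_{k=1}^{54} k³ = [54×55/2]² = 1485² = 2205225
∑_{k=1}^{37} k³ = [37×38/2]² = 703² = 494209
∑_{k=38}^{54} k³ = 2205225 - 494209 = 1711016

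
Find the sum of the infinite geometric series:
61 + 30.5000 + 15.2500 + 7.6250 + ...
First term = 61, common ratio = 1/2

For |r| < 1, S = a / (1 - r)
S = 61 / (1 - (1/2))
S = 61 / (1/2)
S = 122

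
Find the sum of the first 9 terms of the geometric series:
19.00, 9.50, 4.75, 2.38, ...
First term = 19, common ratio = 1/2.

Sₙ = a(1 - rⁿ) / (1 - r)
S_9 = 19(1 - (1/2)^9) / (1 - (1/2))
S_9 = 19(1 - (1/512)) / (1/2)
S_9 = 9709/256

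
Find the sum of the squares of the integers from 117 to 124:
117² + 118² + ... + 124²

Use ∑_{k=1}^{n} k² = n(n+1)(2n+1)/6, then subtract the first 116 terms.
∑_{k=1}^{124} k² = 124×125×249/6 = 643250
∑_{k=1}^{116} k² = 116×117×233/6 = 527046
∑_{k=117}^{124} k² = 643250 - 527046 = 116204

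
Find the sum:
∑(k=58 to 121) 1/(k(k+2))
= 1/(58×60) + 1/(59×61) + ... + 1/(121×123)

Partial fractions: 1/(k(k+2)) = (1/2)[1/k - 1/(k+2)]
Telescoping leaves the first two and last two terms:
= (1/2)[1/58 + 1/59 - 1/122 - 1/123]
= 114664/12837633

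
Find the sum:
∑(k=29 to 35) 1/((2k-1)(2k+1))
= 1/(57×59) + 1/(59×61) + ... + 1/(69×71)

Partial fractions: 1/((2k-1)(2k+1)) = (1/2)[1/(2k-1) - 1/(2k+1)]
The series telescopes:
= (1/2)[1/57 - 1/71]
= 7/4047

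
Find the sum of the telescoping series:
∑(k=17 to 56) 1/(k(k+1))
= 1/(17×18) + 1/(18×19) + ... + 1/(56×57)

Partial fractions: 1/(k(k+1)) = 1/k - 1/(k+1)
The series telescopes:
= (1/17 - 1/18) + (1/18 - 1/19) + ... + (1/56 - 1/57)
= 1/17 - 1/57
= 40/969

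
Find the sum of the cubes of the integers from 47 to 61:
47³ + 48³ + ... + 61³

Use ∑_{k=1}^{n} k³ = [n(n+1)/2]², then subtract the first 46 terms.
∑_{k=1}^{61} k³ = [61×62/2]² = 1891² = 3575881
∑_{k=1}^{46} k³ = [46×47/2]² = 1081² = 1168561
∑_{k=47}^{61} k³ = 3575881 - 1168561 = 2407320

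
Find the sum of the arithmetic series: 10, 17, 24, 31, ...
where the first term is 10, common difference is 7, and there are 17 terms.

Sₙ = n/2 × (first + last)
Last term = a + (n-1)d = 10 + (17-1)×7 = 122
S_17 = 17/2 × (10 + 122)
S_17 = 17/2 × 132 = 1122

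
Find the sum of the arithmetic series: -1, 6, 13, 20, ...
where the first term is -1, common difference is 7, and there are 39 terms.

Sₙ = n/2 × (first + last)
Last term = a + (n-1)d = -1 + (39-1)×7 = 265
S_39 = 39/2 × (-1 + 265)
S_39 = 39/2 × 264 = 5148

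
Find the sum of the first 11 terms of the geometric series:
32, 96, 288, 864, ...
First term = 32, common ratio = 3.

Sₙ = a(1 - rⁿ) / (1 - r)
S_11 = 32(1 - 3^11) / (1 - 3)
S_11 = 32(1 - 177147) / (-2)
S_11 = 2834336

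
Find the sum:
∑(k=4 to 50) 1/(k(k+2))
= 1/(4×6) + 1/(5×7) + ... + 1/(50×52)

Partial fractions: 1/(k(k+2)) = (1/2)[1/k - 1/(k+2)]
Telescoping leaves the first two and last two terms:
= (1/2)[1/4 + 1/5 - 1/51 - 1/52]
= 1363/6630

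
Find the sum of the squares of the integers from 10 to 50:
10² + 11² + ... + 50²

Use ∑_{k=1}^{n} k² = n(n+1)(2n+1)/6, then subtract the first 9 terms.
∑_{k=1}^{50} k² = 50×51×101/6 = 42925
∑_{k=1}^{9} k² = 9×10×19/6 = 285
∑_{k=10}^{50} k² = 42925 - 285 = 42640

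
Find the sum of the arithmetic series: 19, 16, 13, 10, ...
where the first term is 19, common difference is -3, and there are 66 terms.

Sₙ = n/2 × (first + last)
Last term = a + (n-1)d = 19 + (66-1)×(-3) = -176
S_66 = 66/2 × (19 + (-176))
S_66 = 66/2 × (-157) = -5181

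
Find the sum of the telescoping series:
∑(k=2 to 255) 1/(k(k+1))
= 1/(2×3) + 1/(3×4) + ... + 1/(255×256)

Partial fractions: 1/(k(k+1)) = 1/k - 1/(k+1)
The series telescopes:
= (1/2 - 1/3) + (1/3 - 1/4) + ... + (1/255 - 1/256)
= 1/2 - 1/256
= 127/256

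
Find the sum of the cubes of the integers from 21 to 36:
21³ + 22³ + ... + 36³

Use ∑_{k=1}^{n} k³ = [n(n+1)/2]², then subtract the first 20 terms.
∑_{k=1}^{36} k³ = [36×37/2]² = 666² = 443556
∑_{k=1}^{20} k³ = [20×21/2]² = 210² = 44100
∑_{k=21}^{36} k³ = 443556 - 44100 = 399456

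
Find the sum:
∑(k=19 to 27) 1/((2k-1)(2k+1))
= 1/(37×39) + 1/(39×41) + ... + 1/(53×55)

Partial fractions: 1/((2k-1)(2k+1)) = (1/2)[1/(2k-1) - 1/(2k+1)]
The series telescopes:
= (1/2)[1/37 - 1/55]
= 9/2035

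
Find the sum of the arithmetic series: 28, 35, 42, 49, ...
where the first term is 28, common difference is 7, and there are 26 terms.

Sₙ = n/2 × (first + last)
Last term = a + (n-1)d = 28 + (26-1)×7 = 203
S_26 = 26/2 × (28 + 203)
S_26 = 26/2 × 231 = 3003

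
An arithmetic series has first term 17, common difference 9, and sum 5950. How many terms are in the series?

Using S = n/2 × [2a + (n-1)d]
5950 = n/2 × [2(17) + (n-1)(9)]
5950 = n/2 × [34 + 9n - 9]
11900 = n × [25 + 9n]
9n² + (25)n - 11900 = 0
Discriminant: Δ = (25)² - 4(9)(-11900) = 625 + 428400 = 429025
√Δ = 655
n = [-(25) + √Δ] / (2·9) = (-25 + 655) / 18 = 630 / 18 = 35
(The negative root is discarded since n must be a positive integer.)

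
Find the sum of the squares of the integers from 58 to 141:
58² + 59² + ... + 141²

Use ∑_{k=1}^{n} k² = n(n+1)(2n+1)/6, then subtract the first 57 terms.
∑_{k=1}^{141} k² = 141×142×283/6 = 944371
∑_{k=1}^{57} k² = 57×58×115/6 = 63365
∑_{k=58}^{141} k² = 944371 - 63365 = 881006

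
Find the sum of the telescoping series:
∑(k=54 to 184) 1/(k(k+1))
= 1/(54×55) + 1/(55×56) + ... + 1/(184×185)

Partial fractions: 1/(k(k+1)) = 1/k - 1/(k+1)
The series telescopes:
= (1/54 - 1/55) + (1/55 - 1/56) + ... + (1/184 - 1/185)
= 1/54 - 1/185
= 131/9990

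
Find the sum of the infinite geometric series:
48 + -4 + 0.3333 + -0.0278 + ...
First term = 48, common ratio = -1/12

For |r| < 1, S = a / (1 - r)
S = 48 / (1 - (-1/12))
S = 48 / (13/12)
S = 576/13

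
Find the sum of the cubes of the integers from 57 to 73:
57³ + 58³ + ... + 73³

Use ∑_{k=1}^{n} k³ = [n(n+1)/2]², then subtract the first 56 terms.
∑_{k=1}^{73} k³ = [73×74/2]² = 2701² = 7295401
∑_{k=1}^{56} k³ = [56×57/2]² = 1596² = 2547216
∑_{k=57}^{73} k³ = 7295401 - 2547216 = 4748185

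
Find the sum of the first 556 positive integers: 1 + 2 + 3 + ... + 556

Formula: ∑k = n(n+1)/2
= 556×557/2
= 309692/2
= 154846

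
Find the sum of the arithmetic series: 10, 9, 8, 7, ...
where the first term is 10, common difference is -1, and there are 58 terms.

Sₙ = n/2 × (first + last)
Last term = a + (n-1)d = 10 + (58-1)×(-1) = -47
S_58 = 58/2 × (10 + (-47))
S_58 = 58/2 × (-37) = -1073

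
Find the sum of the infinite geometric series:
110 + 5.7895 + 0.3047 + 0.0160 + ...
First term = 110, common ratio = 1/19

For |r| < 1, S = a / (1 - r)
S = 110 / (1 - (1/19))
S = 110 / (18/19)
S = 1045/9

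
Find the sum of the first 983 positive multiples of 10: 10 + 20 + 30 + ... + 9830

Factor out 10: = 10(1 + 2 + ... + 983) = 10 × n(n+1)/2
= 10 × 983×984/2
= 10 × 483636
= 4836360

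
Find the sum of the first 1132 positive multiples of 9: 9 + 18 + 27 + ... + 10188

Factor out 9: = 9(1 + 2 + ... + 1132) = 9 × n(n+1)/2
= 9 × 1132×1133/2
= 9 × 641278
= 5771502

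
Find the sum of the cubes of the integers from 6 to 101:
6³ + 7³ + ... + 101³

Use ∑_{k=1}^{n} k³ = [n(n+1)/2]², then subtract the first 5 terms.
∑_{k=1}^{101} k³ = [101×102/2]² = 5151² = 26532801
∑_{k=1}^{5} k³ = [5×6/2]² = 15² = 225
∑_{k=6}^{101} k³ = 26532801 - 225 = 26532576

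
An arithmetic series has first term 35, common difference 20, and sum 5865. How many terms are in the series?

Using S = n/2 × [2a + (n-1)d]
5865 = n/2 × [2(35) + (n-1)(20)]
5865 = n/2 × [70 + 20n - 20]
11730 = n × [50 + 20n]
20n² + (50)n - 11730 = 0
Discriminant: Δ = (50)² - 4(20)(-11730) = 2500 + 938400 = 940900
√Δ = 970
n = [-(50) + √Δ] / (2·20) = (-50 + 970) / 40 = 920 / 40 = 23
(The negative root is discarded since n must be a positive integer.)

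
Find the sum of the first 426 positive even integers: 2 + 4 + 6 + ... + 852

Sum of first n even numbers = n(n+1)
= 426×427
= 181902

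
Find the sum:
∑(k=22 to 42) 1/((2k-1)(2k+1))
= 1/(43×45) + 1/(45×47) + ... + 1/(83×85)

Partial fractions: 1/((2k-1)(2k+1)) = (1/2)[1/(2k-1) - 1/(2k+1)]
The series telescopes:
= (1/2)[1/43 - 1/85]
= 21/3655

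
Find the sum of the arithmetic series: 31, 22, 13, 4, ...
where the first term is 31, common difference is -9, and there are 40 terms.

Sₙ = n/2 × (first + last)
Last term = a + (n-1)d = 31 + (40-1)×(-9) = -320
S_40 = 40/2 × (31 + (-320))
S_40 = 40/2 × (-289) = -5780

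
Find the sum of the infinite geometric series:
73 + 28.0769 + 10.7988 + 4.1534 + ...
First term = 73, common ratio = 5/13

For |r| < 1, S = a / (1 - r)
S = 73 / (1 - (5/13))
S = 73 / (8/13)
S = 949/8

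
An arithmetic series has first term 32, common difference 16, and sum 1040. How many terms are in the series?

Using S = n/2 × [2a + (n-1)d]
1040 = n/2 × [2(32) + (n-1)(16)]
1040 = n/2 × [64 + 16n - 16]
2080 = n × [48 + 16n]
16n² + (48)n - 2080 = 0
Discriminant: Δ = (48)² - 4(16)(-2080) = 2304 + 133120 = 135424
√Δ = 368
n = [-(48) + √Δ] / (2·16) = (-48 + 368) / 32 = 320 / 32 = 10
(The negative root is discarded since n must be a positive integer.)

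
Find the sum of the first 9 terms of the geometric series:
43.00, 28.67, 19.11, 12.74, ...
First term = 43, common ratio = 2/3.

Sₙ = a(1 - rⁿ) / (1 - r)
S_9 = 43(1 - (2/3)^9) / (1 - (2/3))
S_9 = 43(1 - (512/19683)) / (1/3)
S_9 = 824353/6561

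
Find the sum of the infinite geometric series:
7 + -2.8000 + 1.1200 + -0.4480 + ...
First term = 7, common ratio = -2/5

For |r| < 1, S = a / (1 - r)
S = 7 / (1 - (-2/5))
S = 7 / (7/5)
S = 5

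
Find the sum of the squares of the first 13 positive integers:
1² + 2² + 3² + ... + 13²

Formula: ∑k² = n(n+1)(2n+1)/6
= 13×14×27/6
= 4914/6
= 819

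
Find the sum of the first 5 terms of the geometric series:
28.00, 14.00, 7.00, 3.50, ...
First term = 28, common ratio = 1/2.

Sₙ = a(1 - rⁿ) / (1 - r)
S_5 = 28(1 - (1/2)^5) / (1 - (1/2))
S_5 = 28(1 - (1/32)) / (1/2)
S_5 = 217/4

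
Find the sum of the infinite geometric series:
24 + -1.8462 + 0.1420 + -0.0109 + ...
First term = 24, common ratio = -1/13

For |r| < 1, S = a / (1 - r)
S = 24 / (1 - (-1/13))
S = 24 / (14/13)
S = 156/7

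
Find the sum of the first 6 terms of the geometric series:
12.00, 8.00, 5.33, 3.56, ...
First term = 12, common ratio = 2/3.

Sₙ = a(1 - rⁿ) / (1 - r)
S_6 = 12(1 - (2/3)^6) / (1 - (2/3))
S_6 = 12(1 - (64/729)) / (1/3)
S_6 = 2660/81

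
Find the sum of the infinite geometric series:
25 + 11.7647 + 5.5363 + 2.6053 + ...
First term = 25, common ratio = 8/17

For |r| < 1, S = a / (1 - r)
S = 25 / (1 - (8/17))
S = 25 / (9/17)
S = 425/9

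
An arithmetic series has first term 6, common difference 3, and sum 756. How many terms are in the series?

Using S = n/2 × [2a + (n-1)d]
756 = n/2 × [2(6) + (n-1)(3)]
756 = n/2 × [12 + 3n - 3]
1512 = n × [9 + 3n]
3n² + (9)n - 1512 = 0
Discriminant: Δ = (9)² - 4(3)(-1512) = 81 + 18144 = 18225
√Δ = 135
n = [-(9) + √Δ] / (2·3) = (-9 + 135) / 6 = 126 / 6 = 21
(The negative root is discarded since n must be a positive integer.)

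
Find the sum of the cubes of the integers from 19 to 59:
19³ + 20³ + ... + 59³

Use ∑_{k=1}^{n} k³ = [n(n+1)/2]², then subtract the first 18 terms.
∑_{k=1}^{59} k³ = [59×60/2]² = 1770² = 3132900
∑_{k=1}^{18} k³ = [18×19/2]² = 171² = 29241
∑_{k=19}^{59} k³ = 3132900 - 29241 = 3103659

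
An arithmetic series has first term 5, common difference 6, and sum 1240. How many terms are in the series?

Using S = n/2 × [2a + (n-1)d]
1240 = n/2 × [2(5) + (n-1)(6)]
1240 = n/2 × [10 + 6n - 6]
2480 = n × [4 + 6n]
6n² + (4)n - 2480 = 0
Discriminant: Δ = (4)² - 4(6)(-2480) = 16 + 59520 = 59536
√Δ = 244
n = [-(4) + √Δ] / (2·6) = (-4 + 244) / 12 = 240 / 12 = 20
(The negative root is discarded since n must be a positive integer.)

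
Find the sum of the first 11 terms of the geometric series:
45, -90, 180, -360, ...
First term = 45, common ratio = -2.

Sₙ = a(1 - rⁿ) / (1 - r)
S_11 = 45(1 - (-2)^11) / (1 - (-2))
S_11 = 45(1 - (-2048)) / (3)
S_11 = 30735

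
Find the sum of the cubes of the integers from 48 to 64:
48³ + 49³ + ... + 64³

Use ∑_{k=1}^{n} k³ = [n(n+1)/2]², then subtract the first 47 terms.
∑_{k=1}^{64} k³ = [64×65/2]² = 2080² = 4326400
∑_{k=1}^{47} k³ = [47×48/2]² = 1128² = 1272384
∑_{k=48}^{64} k³ = 4326400 - 1272384 = 3054016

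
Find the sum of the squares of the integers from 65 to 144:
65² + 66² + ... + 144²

Use ∑_{k=1}^{n} k² = n(n+1)(2n+1)/6, then subtract the first 64 terms.
∑_{k=1}^{144} k² = 144×145×289/6 = 1005720
∑_{k=1}^{64} k² = 64×65×129/6 = 89440
∑_{k=65}^{144} k² = 1005720 - 89440 = 916280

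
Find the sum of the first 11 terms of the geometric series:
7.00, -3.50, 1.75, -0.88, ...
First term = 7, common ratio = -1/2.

Sₙ = a(1 - rⁿ) / (1 - r)
S_11 = 7(1 - (-1/2)^11) / (1 - (-1/2))
S_11 = 7(1 - (-1/2048)) / (3/2)
S_11 = 4781/1024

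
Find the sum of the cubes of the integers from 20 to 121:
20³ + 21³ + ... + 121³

Use ∑_{k=1}^{n} k³ = [n(n+1)/2]², then subtract the first 19 terms.
∑_{k=1}^{121} k³ = [121×122/2]² = 7381² = 54479161
∑_{k=1}^{19} k³ = [19×20/2]² = 190² = 36100
∑_{k=20}^{121} k³ = 54479161 - 36100 = 54443061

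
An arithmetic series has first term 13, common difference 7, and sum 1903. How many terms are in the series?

Using S = n/2 × [2a + (n-1)d]
1903 = n/2 × [2(13) + (n-1)(7)]
1903 = n/2 × [26 + 7n - 7]
3806 = n × [19 + 7n]
7n² + (19)n - 3806 = 0
Discriminant: Δ = (19)² - 4(7)(-3806) = 361 + 106568 = 106929
√Δ = 327
n = [-(19) + √Δ] / (2·7) = (-19 + 327) / 14 = 308 / 14 = 22
(The negative root is discarded since n must be a positive integer.)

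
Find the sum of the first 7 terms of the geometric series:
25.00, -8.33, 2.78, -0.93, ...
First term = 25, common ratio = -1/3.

Sₙ = a(1 - rⁿ) / (1 - r)
S_7 = 25(1 - (-1/3)^7) / (1 - (-1/3))
S_7 = 25(1 - (-1/2187)) / (4/3)
S_7 = 13675/729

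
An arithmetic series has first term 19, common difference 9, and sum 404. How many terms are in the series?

Using S = n/2 × [2a + (n-1)d]
404 = n/2 × [2(19) + (n-1)(9)]
404 = n/2 × [38 + 9n - 9]
808 = n × [29 + 9n]
9n² + (29)n - 808 = 0
Discriminant: Δ = (29)² - 4(9)(-808) = 841 + 29088 = 29929
√Δ = 173
n = [-(29) + √Δ] / (2·9) = (-29 + 173) / 18 = 144 / 18 = 8
(The negative root is discarded since n must be a positive integer.)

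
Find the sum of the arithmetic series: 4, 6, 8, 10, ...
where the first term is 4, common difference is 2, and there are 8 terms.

Sₙ = n/2 × (first + last)
Last term = a + (n-1)d = 4 + (8-1)×2 = 18
S_8 = 8/2 × (4 + 18)
S_8 = 8/2 × 22 = 88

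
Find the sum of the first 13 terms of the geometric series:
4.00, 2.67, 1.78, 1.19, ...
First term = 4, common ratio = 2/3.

Sₙ = a(1 - rⁿ) / (1 - r)
S_13 = 4(1 - (2/3)^13) / (1 - (2/3))
S_13 = 4(1 - (8192/1594323)) / (1/3)
S_13 = 6344524/531441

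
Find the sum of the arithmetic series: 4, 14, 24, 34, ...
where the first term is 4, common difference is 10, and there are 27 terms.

Sₙ = n/2 × (first + last)
Last term = a + (n-1)d = 4 + (27-1)×10 = 264
S_27 = 27/2 × (4 + 264)
S_27 = 27/2 × 268 = 3618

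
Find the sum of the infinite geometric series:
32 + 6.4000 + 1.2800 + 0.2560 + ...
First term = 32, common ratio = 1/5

For |r| < 1, S = a / (1 - r)
S = 32 / (1 - (1/5))
S = 32 / (4/5)
S = 40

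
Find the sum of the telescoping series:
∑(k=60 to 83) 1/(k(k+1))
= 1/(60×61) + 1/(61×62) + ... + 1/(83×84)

Partial fractions: 1/(k(k+1)) = 1/k - 1/(k+1)
The series telescopes:
= (1/60 - 1/61) + (1/61 - 1/62) + ... + (1/83 - 1/84)
= 1/60 - 1/84
= 1/210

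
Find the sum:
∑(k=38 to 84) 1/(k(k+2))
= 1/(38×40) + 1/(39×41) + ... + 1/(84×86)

Partial fractions: 1/(k(k+2)) = (1/2)[1/k - 1/(k+2)]
Telescoping leaves the first two and last two terms:
= (1/2)[1/38 + 1/39 - 1/85 - 1/86]
= 38681/2708355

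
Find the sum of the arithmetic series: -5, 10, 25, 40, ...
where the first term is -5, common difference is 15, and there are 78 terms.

Sₙ = n/2 × (first + last)
Last term = a + (n-1)d = -5 + (78-1)×15 = 1150
S_78 = 78/2 × (-5 + 1150)
S_78 = 78/2 × 1145 = 44655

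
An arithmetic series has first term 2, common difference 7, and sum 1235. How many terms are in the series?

Using S = n/2 × [2a + (n-1)d]
1235 = n/2 × [2(2) + (n-1)(7)]
1235 = n/2 × [4 + 7n - 7]
2470 = n × [-3 + 7n]
7n² + (-3)n - 2470 = 0
Discriminant: Δ = (-3)² - 4(7)(-2470) = 9 + 69160 = 69169
√Δ = 263
n = [-(-3) + √Δ] / (2·7) = (3 + 263) / 14 = 266 / 14 = 19
(The negative root is discarded since n must be a positive integer.)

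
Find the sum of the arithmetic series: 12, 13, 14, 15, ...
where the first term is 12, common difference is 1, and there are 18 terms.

Sₙ = n/2 × (first + last)
Last term = a + (n-1)d = 12 + (18-1)×1 = 29
S_18 = 18/2 × (12 + 29)
S_18 = 18/2 × 41 = 369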